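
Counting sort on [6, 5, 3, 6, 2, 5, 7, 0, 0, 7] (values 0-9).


Input: [6, 5, 3, 6, 2, 5, 7, 0, 0, 7]
Counts: [2, 0, 1, 1, 0, 2, 2, 2, 0, 0]

Sorted: [0, 0, 2, 3, 5, 5, 6, 6, 7, 7]


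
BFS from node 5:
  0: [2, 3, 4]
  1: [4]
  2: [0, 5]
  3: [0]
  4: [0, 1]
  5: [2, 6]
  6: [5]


Visit 5, enqueue [2, 6]
Visit 2, enqueue [0]
Visit 6, enqueue []
Visit 0, enqueue [3, 4]
Visit 3, enqueue []
Visit 4, enqueue [1]
Visit 1, enqueue []

BFS order: [5, 2, 6, 0, 3, 4, 1]


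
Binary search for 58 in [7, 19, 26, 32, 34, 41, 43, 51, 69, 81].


Step 1: lo=0, hi=9, mid=4, val=34
Step 2: lo=5, hi=9, mid=7, val=51
Step 3: lo=8, hi=9, mid=8, val=69

Not found


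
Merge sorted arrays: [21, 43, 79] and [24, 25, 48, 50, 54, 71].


Take 21 from A
Take 24 from B
Take 25 from B
Take 43 from A
Take 48 from B
Take 50 from B
Take 54 from B
Take 71 from B

Merged: [21, 24, 25, 43, 48, 50, 54, 71, 79]


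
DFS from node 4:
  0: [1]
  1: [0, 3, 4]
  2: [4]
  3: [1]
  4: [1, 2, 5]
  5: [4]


Visit 4, push [5, 2, 1]
Visit 1, push [3, 0]
Visit 0, push []
Visit 3, push []
Visit 2, push []
Visit 5, push []

DFS order: [4, 1, 0, 3, 2, 5]


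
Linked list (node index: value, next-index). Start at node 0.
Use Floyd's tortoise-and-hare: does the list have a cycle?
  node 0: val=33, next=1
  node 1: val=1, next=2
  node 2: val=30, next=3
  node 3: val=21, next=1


Floyd's tortoise (slow, +1) and hare (fast, +2):
  init: slow=0, fast=0
  step 1: slow=1, fast=2
  step 2: slow=2, fast=1
  step 3: slow=3, fast=3
  slow == fast at node 3: cycle detected

Cycle: yes


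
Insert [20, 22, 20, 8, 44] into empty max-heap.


Insert 20: [20]
Insert 22: [22, 20]
Insert 20: [22, 20, 20]
Insert 8: [22, 20, 20, 8]
Insert 44: [44, 22, 20, 8, 20]

Final heap: [44, 22, 20, 8, 20]


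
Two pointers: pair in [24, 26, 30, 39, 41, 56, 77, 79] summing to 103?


lo=0(24)+hi=7(79)=103

Yes: 24+79=103


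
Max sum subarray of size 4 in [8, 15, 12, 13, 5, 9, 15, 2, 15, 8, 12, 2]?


[0:4]: 48
[1:5]: 45
[2:6]: 39
[3:7]: 42
[4:8]: 31
[5:9]: 41
[6:10]: 40
[7:11]: 37
[8:12]: 37

Max: 48 at [0:4]


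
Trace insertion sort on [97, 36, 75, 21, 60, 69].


Initial: [97, 36, 75, 21, 60, 69]
Insert 36: [36, 97, 75, 21, 60, 69]
Insert 75: [36, 75, 97, 21, 60, 69]
Insert 21: [21, 36, 75, 97, 60, 69]
Insert 60: [21, 36, 60, 75, 97, 69]
Insert 69: [21, 36, 60, 69, 75, 97]

Sorted: [21, 36, 60, 69, 75, 97]


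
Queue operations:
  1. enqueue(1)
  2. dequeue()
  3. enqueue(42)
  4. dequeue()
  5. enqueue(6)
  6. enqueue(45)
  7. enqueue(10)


enqueue(1) -> [1]
dequeue()->1, []
enqueue(42) -> [42]
dequeue()->42, []
enqueue(6) -> [6]
enqueue(45) -> [6, 45]
enqueue(10) -> [6, 45, 10]

Final queue: [6, 45, 10]


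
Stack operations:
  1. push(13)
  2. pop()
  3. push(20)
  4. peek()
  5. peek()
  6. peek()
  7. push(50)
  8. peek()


push(13) -> [13]
pop()->13, []
push(20) -> [20]
peek()->20
peek()->20
peek()->20
push(50) -> [20, 50]
peek()->50

Final stack: [20, 50]


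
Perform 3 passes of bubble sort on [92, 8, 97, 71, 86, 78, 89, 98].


Initial: [92, 8, 97, 71, 86, 78, 89, 98]
Pass 1: [8, 92, 71, 86, 78, 89, 97, 98] (5 swaps)
Pass 2: [8, 71, 86, 78, 89, 92, 97, 98] (4 swaps)
Pass 3: [8, 71, 78, 86, 89, 92, 97, 98] (1 swaps)

After 3 passes: [8, 71, 78, 86, 89, 92, 97, 98]


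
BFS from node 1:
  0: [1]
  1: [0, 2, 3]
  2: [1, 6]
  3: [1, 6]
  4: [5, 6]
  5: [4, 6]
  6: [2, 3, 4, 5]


Visit 1, enqueue [0, 2, 3]
Visit 0, enqueue []
Visit 2, enqueue [6]
Visit 3, enqueue []
Visit 6, enqueue [4, 5]
Visit 4, enqueue []
Visit 5, enqueue []

BFS order: [1, 0, 2, 3, 6, 4, 5]


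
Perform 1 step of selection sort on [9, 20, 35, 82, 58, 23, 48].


Initial: [9, 20, 35, 82, 58, 23, 48]
Step 1: min=9 at 0
  Swap: [9, 20, 35, 82, 58, 23, 48]

After 1 step: [9, 20, 35, 82, 58, 23, 48]


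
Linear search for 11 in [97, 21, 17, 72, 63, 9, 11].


i=0: 97!=11
i=1: 21!=11
i=2: 17!=11
i=3: 72!=11
i=4: 63!=11
i=5: 9!=11
i=6: 11==11 found!

Found at 6, 7 comps


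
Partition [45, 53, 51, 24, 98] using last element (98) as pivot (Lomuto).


Pivot: 98
  45 <= 98: advance i (no swap)
  53 <= 98: advance i (no swap)
  51 <= 98: advance i (no swap)
  24 <= 98: advance i (no swap)
Place pivot at 4: [45, 53, 51, 24, 98]

Partitioned: [45, 53, 51, 24, 98]


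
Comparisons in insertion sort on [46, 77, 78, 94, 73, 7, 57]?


Algorithm: insertion sort
Input: [46, 77, 78, 94, 73, 7, 57]
Sorted: [7, 46, 57, 73, 77, 78, 94]

17


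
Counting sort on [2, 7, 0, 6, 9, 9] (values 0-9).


Input: [2, 7, 0, 6, 9, 9]
Counts: [1, 0, 1, 0, 0, 0, 1, 1, 0, 2]

Sorted: [0, 2, 6, 7, 9, 9]


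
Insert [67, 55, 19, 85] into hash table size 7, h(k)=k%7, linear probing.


Insert 67: h=4 -> slot 4
Insert 55: h=6 -> slot 6
Insert 19: h=5 -> slot 5
Insert 85: h=1 -> slot 1

Table: [None, 85, None, None, 67, 19, 55]


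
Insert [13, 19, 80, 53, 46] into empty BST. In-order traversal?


Insert 13: root
Insert 19: R from 13
Insert 80: R from 13 -> R from 19
Insert 53: R from 13 -> R from 19 -> L from 80
Insert 46: R from 13 -> R from 19 -> L from 80 -> L from 53

In-order: [13, 19, 46, 53, 80]


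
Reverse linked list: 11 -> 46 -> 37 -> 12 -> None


Step 1: curr=11, set curr.next=prev(None) | reversed so far: 11
Step 2: curr=46, set curr.next=prev(11) | reversed so far: 46 -> 11
Step 3: curr=37, set curr.next=prev(46) | reversed so far: 37 -> 46 -> 11
Step 4: curr=12, set curr.next=prev(37) | reversed so far: 12 -> 37 -> 46 -> 11

12 -> 37 -> 46 -> 11 -> None


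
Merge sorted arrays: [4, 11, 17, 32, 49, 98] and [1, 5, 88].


Take 1 from B
Take 4 from A
Take 5 from B
Take 11 from A
Take 17 from A
Take 32 from A
Take 49 from A
Take 88 from B

Merged: [1, 4, 5, 11, 17, 32, 49, 88, 98]


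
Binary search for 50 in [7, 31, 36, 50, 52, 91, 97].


Step 1: lo=0, hi=6, mid=3, val=50

Found at index 3


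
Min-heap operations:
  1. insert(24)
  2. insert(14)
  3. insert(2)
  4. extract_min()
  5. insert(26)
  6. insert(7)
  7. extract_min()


insert(24) -> [24]
insert(14) -> [14, 24]
insert(2) -> [2, 24, 14]
extract_min()->2, [14, 24]
insert(26) -> [14, 24, 26]
insert(7) -> [7, 14, 26, 24]
extract_min()->7, [14, 24, 26]

Final heap: [14, 24, 26]


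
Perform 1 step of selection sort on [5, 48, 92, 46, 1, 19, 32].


Initial: [5, 48, 92, 46, 1, 19, 32]
Step 1: min=1 at 4
  Swap: [1, 48, 92, 46, 5, 19, 32]

After 1 step: [1, 48, 92, 46, 5, 19, 32]


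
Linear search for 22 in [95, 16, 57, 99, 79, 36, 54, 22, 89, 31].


i=0: 95!=22
i=1: 16!=22
i=2: 57!=22
i=3: 99!=22
i=4: 79!=22
i=5: 36!=22
i=6: 54!=22
i=7: 22==22 found!

Found at 7, 8 comps


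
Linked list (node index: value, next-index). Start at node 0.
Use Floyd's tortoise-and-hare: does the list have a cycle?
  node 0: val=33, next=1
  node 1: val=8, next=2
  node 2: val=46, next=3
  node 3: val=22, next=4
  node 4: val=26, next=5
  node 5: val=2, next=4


Floyd's tortoise (slow, +1) and hare (fast, +2):
  init: slow=0, fast=0
  step 1: slow=1, fast=2
  step 2: slow=2, fast=4
  step 3: slow=3, fast=4
  step 4: slow=4, fast=4
  slow == fast at node 4: cycle detected

Cycle: yes


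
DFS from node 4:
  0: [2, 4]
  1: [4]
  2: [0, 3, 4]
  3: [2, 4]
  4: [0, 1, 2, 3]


Visit 4, push [3, 2, 1, 0]
Visit 0, push [2]
Visit 2, push [3]
Visit 3, push []
Visit 1, push []

DFS order: [4, 0, 2, 3, 1]


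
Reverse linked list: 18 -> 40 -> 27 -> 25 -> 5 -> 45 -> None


Step 1: curr=18, set curr.next=prev(None) | reversed so far: 18
Step 2: curr=40, set curr.next=prev(18) | reversed so far: 40 -> 18
Step 3: curr=27, set curr.next=prev(40) | reversed so far: 27 -> 40 -> 18
Step 4: curr=25, set curr.next=prev(27) | reversed so far: 25 -> 27 -> 40 -> 18
Step 5: curr=5, set curr.next=prev(25) | reversed so far: 5 -> 25 -> 27 -> 40 -> 18
Step 6: curr=45, set curr.next=prev(5) | reversed so far: 45 -> 5 -> 25 -> 27 -> 40 -> 18

45 -> 5 -> 25 -> 27 -> 40 -> 18 -> None


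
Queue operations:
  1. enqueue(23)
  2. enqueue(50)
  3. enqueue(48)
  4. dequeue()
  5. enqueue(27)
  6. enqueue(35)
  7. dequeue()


enqueue(23) -> [23]
enqueue(50) -> [23, 50]
enqueue(48) -> [23, 50, 48]
dequeue()->23, [50, 48]
enqueue(27) -> [50, 48, 27]
enqueue(35) -> [50, 48, 27, 35]
dequeue()->50, [48, 27, 35]

Final queue: [48, 27, 35]


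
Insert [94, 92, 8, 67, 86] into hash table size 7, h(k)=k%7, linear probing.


Insert 94: h=3 -> slot 3
Insert 92: h=1 -> slot 1
Insert 8: h=1, 1 probes -> slot 2
Insert 67: h=4 -> slot 4
Insert 86: h=2, 3 probes -> slot 5

Table: [None, 92, 8, 94, 67, 86, None]


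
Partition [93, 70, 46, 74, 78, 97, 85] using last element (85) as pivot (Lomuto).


Pivot: 85
  70 <= 85: swap -> [70, 93, 46, 74, 78, 97, 85]
  46 <= 85: swap -> [70, 46, 93, 74, 78, 97, 85]
  74 <= 85: swap -> [70, 46, 74, 93, 78, 97, 85]
  78 <= 85: swap -> [70, 46, 74, 78, 93, 97, 85]
Place pivot at 4: [70, 46, 74, 78, 85, 97, 93]

Partitioned: [70, 46, 74, 78, 85, 97, 93]


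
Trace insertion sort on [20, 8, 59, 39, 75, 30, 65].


Initial: [20, 8, 59, 39, 75, 30, 65]
Insert 8: [8, 20, 59, 39, 75, 30, 65]
Insert 59: [8, 20, 59, 39, 75, 30, 65]
Insert 39: [8, 20, 39, 59, 75, 30, 65]
Insert 75: [8, 20, 39, 59, 75, 30, 65]
Insert 30: [8, 20, 30, 39, 59, 75, 65]
Insert 65: [8, 20, 30, 39, 59, 65, 75]

Sorted: [8, 20, 30, 39, 59, 65, 75]


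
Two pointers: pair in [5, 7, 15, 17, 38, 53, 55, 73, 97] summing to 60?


lo=0(5)+hi=8(97)=102
lo=0(5)+hi=7(73)=78
lo=0(5)+hi=6(55)=60

Yes: 5+55=60


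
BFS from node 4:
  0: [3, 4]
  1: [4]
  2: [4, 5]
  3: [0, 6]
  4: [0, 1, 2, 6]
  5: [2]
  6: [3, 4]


Visit 4, enqueue [0, 1, 2, 6]
Visit 0, enqueue [3]
Visit 1, enqueue []
Visit 2, enqueue [5]
Visit 6, enqueue []
Visit 3, enqueue []
Visit 5, enqueue []

BFS order: [4, 0, 1, 2, 6, 3, 5]


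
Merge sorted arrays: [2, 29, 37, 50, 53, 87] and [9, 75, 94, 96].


Take 2 from A
Take 9 from B
Take 29 from A
Take 37 from A
Take 50 from A
Take 53 from A
Take 75 from B
Take 87 from A

Merged: [2, 9, 29, 37, 50, 53, 75, 87, 94, 96]


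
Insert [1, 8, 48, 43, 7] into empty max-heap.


Insert 1: [1]
Insert 8: [8, 1]
Insert 48: [48, 1, 8]
Insert 43: [48, 43, 8, 1]
Insert 7: [48, 43, 8, 1, 7]

Final heap: [48, 43, 8, 1, 7]


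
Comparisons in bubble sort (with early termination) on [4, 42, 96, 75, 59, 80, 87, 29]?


Algorithm: bubble sort (with early termination)
Input: [4, 42, 96, 75, 59, 80, 87, 29]
Sorted: [4, 29, 42, 59, 75, 80, 87, 96]

28


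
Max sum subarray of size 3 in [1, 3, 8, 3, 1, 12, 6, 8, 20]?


[0:3]: 12
[1:4]: 14
[2:5]: 12
[3:6]: 16
[4:7]: 19
[5:8]: 26
[6:9]: 34

Max: 34 at [6:9]


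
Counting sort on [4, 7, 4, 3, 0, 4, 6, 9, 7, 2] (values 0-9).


Input: [4, 7, 4, 3, 0, 4, 6, 9, 7, 2]
Counts: [1, 0, 1, 1, 3, 0, 1, 2, 0, 1]

Sorted: [0, 2, 3, 4, 4, 4, 6, 7, 7, 9]


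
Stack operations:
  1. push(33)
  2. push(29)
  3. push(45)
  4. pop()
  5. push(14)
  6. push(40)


push(33) -> [33]
push(29) -> [33, 29]
push(45) -> [33, 29, 45]
pop()->45, [33, 29]
push(14) -> [33, 29, 14]
push(40) -> [33, 29, 14, 40]

Final stack: [33, 29, 14, 40]


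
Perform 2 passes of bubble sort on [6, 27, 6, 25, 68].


Initial: [6, 27, 6, 25, 68]
Pass 1: [6, 6, 25, 27, 68] (2 swaps)
Pass 2: [6, 6, 25, 27, 68] (0 swaps)

After 2 passes: [6, 6, 25, 27, 68]


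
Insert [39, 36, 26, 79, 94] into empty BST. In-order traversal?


Insert 39: root
Insert 36: L from 39
Insert 26: L from 39 -> L from 36
Insert 79: R from 39
Insert 94: R from 39 -> R from 79

In-order: [26, 36, 39, 79, 94]


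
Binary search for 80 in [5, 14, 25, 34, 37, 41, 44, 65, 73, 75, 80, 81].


Step 1: lo=0, hi=11, mid=5, val=41
Step 2: lo=6, hi=11, mid=8, val=73
Step 3: lo=9, hi=11, mid=10, val=80

Found at index 10


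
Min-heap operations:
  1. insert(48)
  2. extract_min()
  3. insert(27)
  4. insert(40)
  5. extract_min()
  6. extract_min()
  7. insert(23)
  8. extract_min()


insert(48) -> [48]
extract_min()->48, []
insert(27) -> [27]
insert(40) -> [27, 40]
extract_min()->27, [40]
extract_min()->40, []
insert(23) -> [23]
extract_min()->23, []

Final heap: []


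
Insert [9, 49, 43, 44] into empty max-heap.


Insert 9: [9]
Insert 49: [49, 9]
Insert 43: [49, 9, 43]
Insert 44: [49, 44, 43, 9]

Final heap: [49, 44, 43, 9]


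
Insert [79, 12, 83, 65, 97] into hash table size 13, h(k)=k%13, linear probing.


Insert 79: h=1 -> slot 1
Insert 12: h=12 -> slot 12
Insert 83: h=5 -> slot 5
Insert 65: h=0 -> slot 0
Insert 97: h=6 -> slot 6

Table: [65, 79, None, None, None, 83, 97, None, None, None, None, None, 12]


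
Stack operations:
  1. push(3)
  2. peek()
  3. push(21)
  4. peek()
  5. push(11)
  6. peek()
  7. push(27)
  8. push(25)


push(3) -> [3]
peek()->3
push(21) -> [3, 21]
peek()->21
push(11) -> [3, 21, 11]
peek()->11
push(27) -> [3, 21, 11, 27]
push(25) -> [3, 21, 11, 27, 25]

Final stack: [3, 21, 11, 27, 25]


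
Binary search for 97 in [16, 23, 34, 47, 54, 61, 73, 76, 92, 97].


Step 1: lo=0, hi=9, mid=4, val=54
Step 2: lo=5, hi=9, mid=7, val=76
Step 3: lo=8, hi=9, mid=8, val=92
Step 4: lo=9, hi=9, mid=9, val=97

Found at index 9


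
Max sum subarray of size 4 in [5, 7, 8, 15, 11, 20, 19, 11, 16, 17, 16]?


[0:4]: 35
[1:5]: 41
[2:6]: 54
[3:7]: 65
[4:8]: 61
[5:9]: 66
[6:10]: 63
[7:11]: 60

Max: 66 at [5:9]


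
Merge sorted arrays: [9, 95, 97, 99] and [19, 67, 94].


Take 9 from A
Take 19 from B
Take 67 from B
Take 94 from B

Merged: [9, 19, 67, 94, 95, 97, 99]


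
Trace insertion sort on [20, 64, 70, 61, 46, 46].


Initial: [20, 64, 70, 61, 46, 46]
Insert 64: [20, 64, 70, 61, 46, 46]
Insert 70: [20, 64, 70, 61, 46, 46]
Insert 61: [20, 61, 64, 70, 46, 46]
Insert 46: [20, 46, 61, 64, 70, 46]
Insert 46: [20, 46, 46, 61, 64, 70]

Sorted: [20, 46, 46, 61, 64, 70]


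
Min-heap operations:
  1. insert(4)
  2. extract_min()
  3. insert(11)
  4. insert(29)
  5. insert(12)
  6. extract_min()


insert(4) -> [4]
extract_min()->4, []
insert(11) -> [11]
insert(29) -> [11, 29]
insert(12) -> [11, 29, 12]
extract_min()->11, [12, 29]

Final heap: [12, 29]


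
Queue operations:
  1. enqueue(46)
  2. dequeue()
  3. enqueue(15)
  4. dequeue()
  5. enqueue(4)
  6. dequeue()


enqueue(46) -> [46]
dequeue()->46, []
enqueue(15) -> [15]
dequeue()->15, []
enqueue(4) -> [4]
dequeue()->4, []

Final queue: []


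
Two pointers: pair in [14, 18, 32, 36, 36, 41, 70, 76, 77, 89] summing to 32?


lo=0(14)+hi=9(89)=103
lo=0(14)+hi=8(77)=91
lo=0(14)+hi=7(76)=90
lo=0(14)+hi=6(70)=84
lo=0(14)+hi=5(41)=55
lo=0(14)+hi=4(36)=50
lo=0(14)+hi=3(36)=50
lo=0(14)+hi=2(32)=46
lo=0(14)+hi=1(18)=32

Yes: 14+18=32


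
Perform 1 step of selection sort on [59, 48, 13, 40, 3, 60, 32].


Initial: [59, 48, 13, 40, 3, 60, 32]
Step 1: min=3 at 4
  Swap: [3, 48, 13, 40, 59, 60, 32]

After 1 step: [3, 48, 13, 40, 59, 60, 32]


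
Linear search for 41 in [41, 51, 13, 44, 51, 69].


i=0: 41==41 found!

Found at 0, 1 comps


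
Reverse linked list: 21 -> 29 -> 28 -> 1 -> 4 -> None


Step 1: curr=21, set curr.next=prev(None) | reversed so far: 21
Step 2: curr=29, set curr.next=prev(21) | reversed so far: 29 -> 21
Step 3: curr=28, set curr.next=prev(29) | reversed so far: 28 -> 29 -> 21
Step 4: curr=1, set curr.next=prev(28) | reversed so far: 1 -> 28 -> 29 -> 21
Step 5: curr=4, set curr.next=prev(1) | reversed so far: 4 -> 1 -> 28 -> 29 -> 21

4 -> 1 -> 28 -> 29 -> 21 -> None


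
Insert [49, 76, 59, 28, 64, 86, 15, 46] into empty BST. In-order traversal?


Insert 49: root
Insert 76: R from 49
Insert 59: R from 49 -> L from 76
Insert 28: L from 49
Insert 64: R from 49 -> L from 76 -> R from 59
Insert 86: R from 49 -> R from 76
Insert 15: L from 49 -> L from 28
Insert 46: L from 49 -> R from 28

In-order: [15, 28, 46, 49, 59, 64, 76, 86]


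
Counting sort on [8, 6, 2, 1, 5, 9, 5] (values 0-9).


Input: [8, 6, 2, 1, 5, 9, 5]
Counts: [0, 1, 1, 0, 0, 2, 1, 0, 1, 1]

Sorted: [1, 2, 5, 5, 6, 8, 9]


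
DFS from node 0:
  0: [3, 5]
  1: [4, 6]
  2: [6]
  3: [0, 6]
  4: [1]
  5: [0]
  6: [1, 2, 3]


Visit 0, push [5, 3]
Visit 3, push [6]
Visit 6, push [2, 1]
Visit 1, push [4]
Visit 4, push []
Visit 2, push []
Visit 5, push []

DFS order: [0, 3, 6, 1, 4, 2, 5]


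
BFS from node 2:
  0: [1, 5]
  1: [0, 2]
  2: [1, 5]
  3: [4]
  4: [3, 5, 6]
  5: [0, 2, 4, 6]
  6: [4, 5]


Visit 2, enqueue [1, 5]
Visit 1, enqueue [0]
Visit 5, enqueue [4, 6]
Visit 0, enqueue []
Visit 4, enqueue [3]
Visit 6, enqueue []
Visit 3, enqueue []

BFS order: [2, 1, 5, 0, 4, 6, 3]


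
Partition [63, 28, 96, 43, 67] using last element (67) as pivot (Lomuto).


Pivot: 67
  63 <= 67: advance i (no swap)
  28 <= 67: advance i (no swap)
  43 <= 67: swap -> [63, 28, 43, 96, 67]
Place pivot at 3: [63, 28, 43, 67, 96]

Partitioned: [63, 28, 43, 67, 96]


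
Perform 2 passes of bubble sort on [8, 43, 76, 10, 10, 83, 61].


Initial: [8, 43, 76, 10, 10, 83, 61]
Pass 1: [8, 43, 10, 10, 76, 61, 83] (3 swaps)
Pass 2: [8, 10, 10, 43, 61, 76, 83] (3 swaps)

After 2 passes: [8, 10, 10, 43, 61, 76, 83]


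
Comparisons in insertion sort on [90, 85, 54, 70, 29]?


Algorithm: insertion sort
Input: [90, 85, 54, 70, 29]
Sorted: [29, 54, 70, 85, 90]

10


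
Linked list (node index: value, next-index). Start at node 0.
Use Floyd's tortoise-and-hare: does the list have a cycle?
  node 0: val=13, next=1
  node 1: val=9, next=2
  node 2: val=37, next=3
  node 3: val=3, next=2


Floyd's tortoise (slow, +1) and hare (fast, +2):
  init: slow=0, fast=0
  step 1: slow=1, fast=2
  step 2: slow=2, fast=2
  slow == fast at node 2: cycle detected

Cycle: yes


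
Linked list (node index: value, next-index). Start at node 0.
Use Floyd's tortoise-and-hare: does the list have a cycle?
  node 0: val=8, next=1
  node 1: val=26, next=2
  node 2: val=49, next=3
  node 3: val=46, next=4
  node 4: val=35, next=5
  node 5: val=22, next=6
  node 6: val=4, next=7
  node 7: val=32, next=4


Floyd's tortoise (slow, +1) and hare (fast, +2):
  init: slow=0, fast=0
  step 1: slow=1, fast=2
  step 2: slow=2, fast=4
  step 3: slow=3, fast=6
  step 4: slow=4, fast=4
  slow == fast at node 4: cycle detected

Cycle: yes


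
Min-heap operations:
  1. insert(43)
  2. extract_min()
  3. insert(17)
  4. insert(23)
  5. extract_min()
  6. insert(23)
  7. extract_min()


insert(43) -> [43]
extract_min()->43, []
insert(17) -> [17]
insert(23) -> [17, 23]
extract_min()->17, [23]
insert(23) -> [23, 23]
extract_min()->23, [23]

Final heap: [23]


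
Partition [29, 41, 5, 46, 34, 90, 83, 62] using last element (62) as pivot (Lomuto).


Pivot: 62
  29 <= 62: advance i (no swap)
  41 <= 62: advance i (no swap)
  5 <= 62: advance i (no swap)
  46 <= 62: advance i (no swap)
  34 <= 62: advance i (no swap)
Place pivot at 5: [29, 41, 5, 46, 34, 62, 83, 90]

Partitioned: [29, 41, 5, 46, 34, 62, 83, 90]


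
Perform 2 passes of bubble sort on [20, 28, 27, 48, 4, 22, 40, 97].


Initial: [20, 28, 27, 48, 4, 22, 40, 97]
Pass 1: [20, 27, 28, 4, 22, 40, 48, 97] (4 swaps)
Pass 2: [20, 27, 4, 22, 28, 40, 48, 97] (2 swaps)

After 2 passes: [20, 27, 4, 22, 28, 40, 48, 97]


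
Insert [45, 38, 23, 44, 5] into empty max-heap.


Insert 45: [45]
Insert 38: [45, 38]
Insert 23: [45, 38, 23]
Insert 44: [45, 44, 23, 38]
Insert 5: [45, 44, 23, 38, 5]

Final heap: [45, 44, 23, 38, 5]


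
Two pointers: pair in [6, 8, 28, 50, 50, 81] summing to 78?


lo=0(6)+hi=5(81)=87
lo=0(6)+hi=4(50)=56
lo=1(8)+hi=4(50)=58
lo=2(28)+hi=4(50)=78

Yes: 28+50=78


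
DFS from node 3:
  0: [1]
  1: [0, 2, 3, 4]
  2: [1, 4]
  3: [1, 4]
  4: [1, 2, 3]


Visit 3, push [4, 1]
Visit 1, push [4, 2, 0]
Visit 0, push []
Visit 2, push [4]
Visit 4, push []

DFS order: [3, 1, 0, 2, 4]


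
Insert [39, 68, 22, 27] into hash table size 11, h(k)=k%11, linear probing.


Insert 39: h=6 -> slot 6
Insert 68: h=2 -> slot 2
Insert 22: h=0 -> slot 0
Insert 27: h=5 -> slot 5

Table: [22, None, 68, None, None, 27, 39, None, None, None, None]


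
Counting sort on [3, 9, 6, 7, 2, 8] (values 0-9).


Input: [3, 9, 6, 7, 2, 8]
Counts: [0, 0, 1, 1, 0, 0, 1, 1, 1, 1]

Sorted: [2, 3, 6, 7, 8, 9]


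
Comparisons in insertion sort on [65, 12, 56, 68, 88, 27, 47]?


Algorithm: insertion sort
Input: [65, 12, 56, 68, 88, 27, 47]
Sorted: [12, 27, 47, 56, 65, 68, 88]

15


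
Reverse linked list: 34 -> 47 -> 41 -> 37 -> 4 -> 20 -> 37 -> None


Step 1: curr=34, set curr.next=prev(None) | reversed so far: 34
Step 2: curr=47, set curr.next=prev(34) | reversed so far: 47 -> 34
Step 3: curr=41, set curr.next=prev(47) | reversed so far: 41 -> 47 -> 34
Step 4: curr=37, set curr.next=prev(41) | reversed so far: 37 -> 41 -> 47 -> 34
Step 5: curr=4, set curr.next=prev(37) | reversed so far: 4 -> 37 -> 41 -> 47 -> 34
Step 6: curr=20, set curr.next=prev(4) | reversed so far: 20 -> 4 -> 37 -> 41 -> 47 -> 34
Step 7: curr=37, set curr.next=prev(20) | reversed so far: 37 -> 20 -> 4 -> 37 -> 41 -> 47 -> 34

37 -> 20 -> 4 -> 37 -> 41 -> 47 -> 34 -> None


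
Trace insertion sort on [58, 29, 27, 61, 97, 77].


Initial: [58, 29, 27, 61, 97, 77]
Insert 29: [29, 58, 27, 61, 97, 77]
Insert 27: [27, 29, 58, 61, 97, 77]
Insert 61: [27, 29, 58, 61, 97, 77]
Insert 97: [27, 29, 58, 61, 97, 77]
Insert 77: [27, 29, 58, 61, 77, 97]

Sorted: [27, 29, 58, 61, 77, 97]


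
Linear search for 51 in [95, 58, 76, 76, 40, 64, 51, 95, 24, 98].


i=0: 95!=51
i=1: 58!=51
i=2: 76!=51
i=3: 76!=51
i=4: 40!=51
i=5: 64!=51
i=6: 51==51 found!

Found at 6, 7 comps


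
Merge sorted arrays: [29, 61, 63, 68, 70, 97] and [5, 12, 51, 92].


Take 5 from B
Take 12 from B
Take 29 from A
Take 51 from B
Take 61 from A
Take 63 from A
Take 68 from A
Take 70 from A
Take 92 from B

Merged: [5, 12, 29, 51, 61, 63, 68, 70, 92, 97]


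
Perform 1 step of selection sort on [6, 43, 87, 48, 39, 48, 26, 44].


Initial: [6, 43, 87, 48, 39, 48, 26, 44]
Step 1: min=6 at 0
  Swap: [6, 43, 87, 48, 39, 48, 26, 44]

After 1 step: [6, 43, 87, 48, 39, 48, 26, 44]


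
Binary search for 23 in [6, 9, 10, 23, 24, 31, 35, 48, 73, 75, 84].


Step 1: lo=0, hi=10, mid=5, val=31
Step 2: lo=0, hi=4, mid=2, val=10
Step 3: lo=3, hi=4, mid=3, val=23

Found at index 3


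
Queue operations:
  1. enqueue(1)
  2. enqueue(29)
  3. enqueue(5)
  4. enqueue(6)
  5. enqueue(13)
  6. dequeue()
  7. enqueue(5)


enqueue(1) -> [1]
enqueue(29) -> [1, 29]
enqueue(5) -> [1, 29, 5]
enqueue(6) -> [1, 29, 5, 6]
enqueue(13) -> [1, 29, 5, 6, 13]
dequeue()->1, [29, 5, 6, 13]
enqueue(5) -> [29, 5, 6, 13, 5]

Final queue: [29, 5, 6, 13, 5]


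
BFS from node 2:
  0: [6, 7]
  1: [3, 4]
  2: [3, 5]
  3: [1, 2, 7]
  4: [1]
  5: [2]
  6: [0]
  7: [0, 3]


Visit 2, enqueue [3, 5]
Visit 3, enqueue [1, 7]
Visit 5, enqueue []
Visit 1, enqueue [4]
Visit 7, enqueue [0]
Visit 4, enqueue []
Visit 0, enqueue [6]
Visit 6, enqueue []

BFS order: [2, 3, 5, 1, 7, 4, 0, 6]


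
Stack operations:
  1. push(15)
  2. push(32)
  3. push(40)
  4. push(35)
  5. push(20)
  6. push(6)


push(15) -> [15]
push(32) -> [15, 32]
push(40) -> [15, 32, 40]
push(35) -> [15, 32, 40, 35]
push(20) -> [15, 32, 40, 35, 20]
push(6) -> [15, 32, 40, 35, 20, 6]

Final stack: [15, 32, 40, 35, 20, 6]


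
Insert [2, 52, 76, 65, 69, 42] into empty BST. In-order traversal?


Insert 2: root
Insert 52: R from 2
Insert 76: R from 2 -> R from 52
Insert 65: R from 2 -> R from 52 -> L from 76
Insert 69: R from 2 -> R from 52 -> L from 76 -> R from 65
Insert 42: R from 2 -> L from 52

In-order: [2, 42, 52, 65, 69, 76]


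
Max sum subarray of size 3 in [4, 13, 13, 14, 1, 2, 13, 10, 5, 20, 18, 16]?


[0:3]: 30
[1:4]: 40
[2:5]: 28
[3:6]: 17
[4:7]: 16
[5:8]: 25
[6:9]: 28
[7:10]: 35
[8:11]: 43
[9:12]: 54

Max: 54 at [9:12]


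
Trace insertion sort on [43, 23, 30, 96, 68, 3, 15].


Initial: [43, 23, 30, 96, 68, 3, 15]
Insert 23: [23, 43, 30, 96, 68, 3, 15]
Insert 30: [23, 30, 43, 96, 68, 3, 15]
Insert 96: [23, 30, 43, 96, 68, 3, 15]
Insert 68: [23, 30, 43, 68, 96, 3, 15]
Insert 3: [3, 23, 30, 43, 68, 96, 15]
Insert 15: [3, 15, 23, 30, 43, 68, 96]

Sorted: [3, 15, 23, 30, 43, 68, 96]


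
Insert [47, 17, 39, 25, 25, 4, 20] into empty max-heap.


Insert 47: [47]
Insert 17: [47, 17]
Insert 39: [47, 17, 39]
Insert 25: [47, 25, 39, 17]
Insert 25: [47, 25, 39, 17, 25]
Insert 4: [47, 25, 39, 17, 25, 4]
Insert 20: [47, 25, 39, 17, 25, 4, 20]

Final heap: [47, 25, 39, 17, 25, 4, 20]


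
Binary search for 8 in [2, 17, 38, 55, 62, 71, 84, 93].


Step 1: lo=0, hi=7, mid=3, val=55
Step 2: lo=0, hi=2, mid=1, val=17
Step 3: lo=0, hi=0, mid=0, val=2

Not found


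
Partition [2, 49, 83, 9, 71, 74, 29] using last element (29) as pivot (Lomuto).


Pivot: 29
  2 <= 29: advance i (no swap)
  9 <= 29: swap -> [2, 9, 83, 49, 71, 74, 29]
Place pivot at 2: [2, 9, 29, 49, 71, 74, 83]

Partitioned: [2, 9, 29, 49, 71, 74, 83]


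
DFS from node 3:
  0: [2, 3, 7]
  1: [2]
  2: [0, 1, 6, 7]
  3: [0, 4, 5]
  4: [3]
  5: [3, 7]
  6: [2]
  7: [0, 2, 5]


Visit 3, push [5, 4, 0]
Visit 0, push [7, 2]
Visit 2, push [7, 6, 1]
Visit 1, push []
Visit 6, push []
Visit 7, push [5]
Visit 5, push []
Visit 4, push []

DFS order: [3, 0, 2, 1, 6, 7, 5, 4]


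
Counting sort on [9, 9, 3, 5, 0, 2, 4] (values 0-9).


Input: [9, 9, 3, 5, 0, 2, 4]
Counts: [1, 0, 1, 1, 1, 1, 0, 0, 0, 2]

Sorted: [0, 2, 3, 4, 5, 9, 9]


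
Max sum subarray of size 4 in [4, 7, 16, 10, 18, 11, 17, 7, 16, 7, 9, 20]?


[0:4]: 37
[1:5]: 51
[2:6]: 55
[3:7]: 56
[4:8]: 53
[5:9]: 51
[6:10]: 47
[7:11]: 39
[8:12]: 52

Max: 56 at [3:7]


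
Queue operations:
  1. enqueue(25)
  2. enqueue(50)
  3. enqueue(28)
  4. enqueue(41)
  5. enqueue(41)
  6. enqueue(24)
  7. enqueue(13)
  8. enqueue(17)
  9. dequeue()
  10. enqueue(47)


enqueue(25) -> [25]
enqueue(50) -> [25, 50]
enqueue(28) -> [25, 50, 28]
enqueue(41) -> [25, 50, 28, 41]
enqueue(41) -> [25, 50, 28, 41, 41]
enqueue(24) -> [25, 50, 28, 41, 41, 24]
enqueue(13) -> [25, 50, 28, 41, 41, 24, 13]
enqueue(17) -> [25, 50, 28, 41, 41, 24, 13, 17]
dequeue()->25, [50, 28, 41, 41, 24, 13, 17]
enqueue(47) -> [50, 28, 41, 41, 24, 13, 17, 47]

Final queue: [50, 28, 41, 41, 24, 13, 17, 47]


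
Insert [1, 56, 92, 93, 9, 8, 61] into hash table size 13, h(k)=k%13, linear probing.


Insert 1: h=1 -> slot 1
Insert 56: h=4 -> slot 4
Insert 92: h=1, 1 probes -> slot 2
Insert 93: h=2, 1 probes -> slot 3
Insert 9: h=9 -> slot 9
Insert 8: h=8 -> slot 8
Insert 61: h=9, 1 probes -> slot 10

Table: [None, 1, 92, 93, 56, None, None, None, 8, 9, 61, None, None]


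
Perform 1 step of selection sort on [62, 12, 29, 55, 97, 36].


Initial: [62, 12, 29, 55, 97, 36]
Step 1: min=12 at 1
  Swap: [12, 62, 29, 55, 97, 36]

After 1 step: [12, 62, 29, 55, 97, 36]


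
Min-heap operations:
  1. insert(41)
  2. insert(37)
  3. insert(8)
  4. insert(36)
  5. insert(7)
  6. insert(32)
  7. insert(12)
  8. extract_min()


insert(41) -> [41]
insert(37) -> [37, 41]
insert(8) -> [8, 41, 37]
insert(36) -> [8, 36, 37, 41]
insert(7) -> [7, 8, 37, 41, 36]
insert(32) -> [7, 8, 32, 41, 36, 37]
insert(12) -> [7, 8, 12, 41, 36, 37, 32]
extract_min()->7, [8, 32, 12, 41, 36, 37]

Final heap: [8, 32, 12, 41, 36, 37]


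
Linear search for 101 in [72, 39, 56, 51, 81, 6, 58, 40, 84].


i=0: 72!=101
i=1: 39!=101
i=2: 56!=101
i=3: 51!=101
i=4: 81!=101
i=5: 6!=101
i=6: 58!=101
i=7: 40!=101
i=8: 84!=101

Not found, 9 comps


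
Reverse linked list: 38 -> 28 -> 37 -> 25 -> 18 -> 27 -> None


Step 1: curr=38, set curr.next=prev(None) | reversed so far: 38
Step 2: curr=28, set curr.next=prev(38) | reversed so far: 28 -> 38
Step 3: curr=37, set curr.next=prev(28) | reversed so far: 37 -> 28 -> 38
Step 4: curr=25, set curr.next=prev(37) | reversed so far: 25 -> 37 -> 28 -> 38
Step 5: curr=18, set curr.next=prev(25) | reversed so far: 18 -> 25 -> 37 -> 28 -> 38
Step 6: curr=27, set curr.next=prev(18) | reversed so far: 27 -> 18 -> 25 -> 37 -> 28 -> 38

27 -> 18 -> 25 -> 37 -> 28 -> 38 -> None


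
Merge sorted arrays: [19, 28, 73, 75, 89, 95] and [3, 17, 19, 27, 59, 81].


Take 3 from B
Take 17 from B
Take 19 from A
Take 19 from B
Take 27 from B
Take 28 from A
Take 59 from B
Take 73 from A
Take 75 from A
Take 81 from B

Merged: [3, 17, 19, 19, 27, 28, 59, 73, 75, 81, 89, 95]


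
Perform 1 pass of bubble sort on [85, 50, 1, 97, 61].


Initial: [85, 50, 1, 97, 61]
Pass 1: [50, 1, 85, 61, 97] (3 swaps)

After 1 pass: [50, 1, 85, 61, 97]


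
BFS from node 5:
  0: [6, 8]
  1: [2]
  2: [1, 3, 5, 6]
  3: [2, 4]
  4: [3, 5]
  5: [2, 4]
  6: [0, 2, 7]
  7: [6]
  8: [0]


Visit 5, enqueue [2, 4]
Visit 2, enqueue [1, 3, 6]
Visit 4, enqueue []
Visit 1, enqueue []
Visit 3, enqueue []
Visit 6, enqueue [0, 7]
Visit 0, enqueue [8]
Visit 7, enqueue []
Visit 8, enqueue []

BFS order: [5, 2, 4, 1, 3, 6, 0, 7, 8]


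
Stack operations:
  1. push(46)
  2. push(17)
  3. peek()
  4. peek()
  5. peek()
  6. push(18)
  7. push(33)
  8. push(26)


push(46) -> [46]
push(17) -> [46, 17]
peek()->17
peek()->17
peek()->17
push(18) -> [46, 17, 18]
push(33) -> [46, 17, 18, 33]
push(26) -> [46, 17, 18, 33, 26]

Final stack: [46, 17, 18, 33, 26]


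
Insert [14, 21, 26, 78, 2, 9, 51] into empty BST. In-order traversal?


Insert 14: root
Insert 21: R from 14
Insert 26: R from 14 -> R from 21
Insert 78: R from 14 -> R from 21 -> R from 26
Insert 2: L from 14
Insert 9: L from 14 -> R from 2
Insert 51: R from 14 -> R from 21 -> R from 26 -> L from 78

In-order: [2, 9, 14, 21, 26, 51, 78]


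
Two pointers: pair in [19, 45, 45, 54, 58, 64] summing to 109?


lo=0(19)+hi=5(64)=83
lo=1(45)+hi=5(64)=109

Yes: 45+64=109


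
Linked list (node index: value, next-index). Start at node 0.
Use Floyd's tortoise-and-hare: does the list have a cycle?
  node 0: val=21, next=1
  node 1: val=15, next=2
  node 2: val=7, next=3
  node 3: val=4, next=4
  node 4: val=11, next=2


Floyd's tortoise (slow, +1) and hare (fast, +2):
  init: slow=0, fast=0
  step 1: slow=1, fast=2
  step 2: slow=2, fast=4
  step 3: slow=3, fast=3
  slow == fast at node 3: cycle detected

Cycle: yes


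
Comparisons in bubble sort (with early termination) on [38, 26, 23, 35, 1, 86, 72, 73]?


Algorithm: bubble sort (with early termination)
Input: [38, 26, 23, 35, 1, 86, 72, 73]
Sorted: [1, 23, 26, 35, 38, 72, 73, 86]

25


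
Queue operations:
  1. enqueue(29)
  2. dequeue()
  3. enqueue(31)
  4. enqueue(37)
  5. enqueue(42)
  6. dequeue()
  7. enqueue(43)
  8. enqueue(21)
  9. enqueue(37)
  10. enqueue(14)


enqueue(29) -> [29]
dequeue()->29, []
enqueue(31) -> [31]
enqueue(37) -> [31, 37]
enqueue(42) -> [31, 37, 42]
dequeue()->31, [37, 42]
enqueue(43) -> [37, 42, 43]
enqueue(21) -> [37, 42, 43, 21]
enqueue(37) -> [37, 42, 43, 21, 37]
enqueue(14) -> [37, 42, 43, 21, 37, 14]

Final queue: [37, 42, 43, 21, 37, 14]


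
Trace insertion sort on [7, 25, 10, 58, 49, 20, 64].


Initial: [7, 25, 10, 58, 49, 20, 64]
Insert 25: [7, 25, 10, 58, 49, 20, 64]
Insert 10: [7, 10, 25, 58, 49, 20, 64]
Insert 58: [7, 10, 25, 58, 49, 20, 64]
Insert 49: [7, 10, 25, 49, 58, 20, 64]
Insert 20: [7, 10, 20, 25, 49, 58, 64]
Insert 64: [7, 10, 20, 25, 49, 58, 64]

Sorted: [7, 10, 20, 25, 49, 58, 64]


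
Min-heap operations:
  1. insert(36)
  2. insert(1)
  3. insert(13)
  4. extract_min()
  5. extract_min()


insert(36) -> [36]
insert(1) -> [1, 36]
insert(13) -> [1, 36, 13]
extract_min()->1, [13, 36]
extract_min()->13, [36]

Final heap: [36]


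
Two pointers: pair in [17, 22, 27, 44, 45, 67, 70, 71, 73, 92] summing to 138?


lo=0(17)+hi=9(92)=109
lo=1(22)+hi=9(92)=114
lo=2(27)+hi=9(92)=119
lo=3(44)+hi=9(92)=136
lo=4(45)+hi=9(92)=137
lo=5(67)+hi=9(92)=159
lo=5(67)+hi=8(73)=140
lo=5(67)+hi=7(71)=138

Yes: 67+71=138


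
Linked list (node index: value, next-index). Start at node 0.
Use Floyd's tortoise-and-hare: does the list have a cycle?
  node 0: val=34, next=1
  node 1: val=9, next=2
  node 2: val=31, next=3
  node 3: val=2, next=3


Floyd's tortoise (slow, +1) and hare (fast, +2):
  init: slow=0, fast=0
  step 1: slow=1, fast=2
  step 2: slow=2, fast=3
  step 3: slow=3, fast=3
  slow == fast at node 3: cycle detected

Cycle: yes


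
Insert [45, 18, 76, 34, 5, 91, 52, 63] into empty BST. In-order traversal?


Insert 45: root
Insert 18: L from 45
Insert 76: R from 45
Insert 34: L from 45 -> R from 18
Insert 5: L from 45 -> L from 18
Insert 91: R from 45 -> R from 76
Insert 52: R from 45 -> L from 76
Insert 63: R from 45 -> L from 76 -> R from 52

In-order: [5, 18, 34, 45, 52, 63, 76, 91]


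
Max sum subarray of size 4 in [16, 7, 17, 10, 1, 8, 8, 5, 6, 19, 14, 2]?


[0:4]: 50
[1:5]: 35
[2:6]: 36
[3:7]: 27
[4:8]: 22
[5:9]: 27
[6:10]: 38
[7:11]: 44
[8:12]: 41

Max: 50 at [0:4]


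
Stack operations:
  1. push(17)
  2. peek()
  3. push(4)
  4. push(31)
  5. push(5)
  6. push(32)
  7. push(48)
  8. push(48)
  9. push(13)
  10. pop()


push(17) -> [17]
peek()->17
push(4) -> [17, 4]
push(31) -> [17, 4, 31]
push(5) -> [17, 4, 31, 5]
push(32) -> [17, 4, 31, 5, 32]
push(48) -> [17, 4, 31, 5, 32, 48]
push(48) -> [17, 4, 31, 5, 32, 48, 48]
push(13) -> [17, 4, 31, 5, 32, 48, 48, 13]
pop()->13, [17, 4, 31, 5, 32, 48, 48]

Final stack: [17, 4, 31, 5, 32, 48, 48]


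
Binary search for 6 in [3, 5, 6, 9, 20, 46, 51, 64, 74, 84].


Step 1: lo=0, hi=9, mid=4, val=20
Step 2: lo=0, hi=3, mid=1, val=5
Step 3: lo=2, hi=3, mid=2, val=6

Found at index 2


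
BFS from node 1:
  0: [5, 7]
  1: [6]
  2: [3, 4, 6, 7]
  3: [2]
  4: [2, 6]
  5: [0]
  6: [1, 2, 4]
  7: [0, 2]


Visit 1, enqueue [6]
Visit 6, enqueue [2, 4]
Visit 2, enqueue [3, 7]
Visit 4, enqueue []
Visit 3, enqueue []
Visit 7, enqueue [0]
Visit 0, enqueue [5]
Visit 5, enqueue []

BFS order: [1, 6, 2, 4, 3, 7, 0, 5]


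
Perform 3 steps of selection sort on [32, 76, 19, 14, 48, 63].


Initial: [32, 76, 19, 14, 48, 63]
Step 1: min=14 at 3
  Swap: [14, 76, 19, 32, 48, 63]
Step 2: min=19 at 2
  Swap: [14, 19, 76, 32, 48, 63]
Step 3: min=32 at 3
  Swap: [14, 19, 32, 76, 48, 63]

After 3 steps: [14, 19, 32, 76, 48, 63]


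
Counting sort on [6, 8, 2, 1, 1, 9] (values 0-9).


Input: [6, 8, 2, 1, 1, 9]
Counts: [0, 2, 1, 0, 0, 0, 1, 0, 1, 1]

Sorted: [1, 1, 2, 6, 8, 9]


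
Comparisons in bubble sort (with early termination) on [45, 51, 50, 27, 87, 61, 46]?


Algorithm: bubble sort (with early termination)
Input: [45, 51, 50, 27, 87, 61, 46]
Sorted: [27, 45, 46, 50, 51, 61, 87]

20


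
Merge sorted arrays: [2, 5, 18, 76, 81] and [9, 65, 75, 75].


Take 2 from A
Take 5 from A
Take 9 from B
Take 18 from A
Take 65 from B
Take 75 from B
Take 75 from B

Merged: [2, 5, 9, 18, 65, 75, 75, 76, 81]


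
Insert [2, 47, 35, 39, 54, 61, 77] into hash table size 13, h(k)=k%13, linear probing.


Insert 2: h=2 -> slot 2
Insert 47: h=8 -> slot 8
Insert 35: h=9 -> slot 9
Insert 39: h=0 -> slot 0
Insert 54: h=2, 1 probes -> slot 3
Insert 61: h=9, 1 probes -> slot 10
Insert 77: h=12 -> slot 12

Table: [39, None, 2, 54, None, None, None, None, 47, 35, 61, None, 77]


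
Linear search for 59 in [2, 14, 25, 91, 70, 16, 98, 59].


i=0: 2!=59
i=1: 14!=59
i=2: 25!=59
i=3: 91!=59
i=4: 70!=59
i=5: 16!=59
i=6: 98!=59
i=7: 59==59 found!

Found at 7, 8 comps


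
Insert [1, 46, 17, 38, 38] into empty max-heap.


Insert 1: [1]
Insert 46: [46, 1]
Insert 17: [46, 1, 17]
Insert 38: [46, 38, 17, 1]
Insert 38: [46, 38, 17, 1, 38]

Final heap: [46, 38, 17, 1, 38]


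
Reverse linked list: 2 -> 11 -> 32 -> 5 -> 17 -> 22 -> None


Step 1: curr=2, set curr.next=prev(None) | reversed so far: 2
Step 2: curr=11, set curr.next=prev(2) | reversed so far: 11 -> 2
Step 3: curr=32, set curr.next=prev(11) | reversed so far: 32 -> 11 -> 2
Step 4: curr=5, set curr.next=prev(32) | reversed so far: 5 -> 32 -> 11 -> 2
Step 5: curr=17, set curr.next=prev(5) | reversed so far: 17 -> 5 -> 32 -> 11 -> 2
Step 6: curr=22, set curr.next=prev(17) | reversed so far: 22 -> 17 -> 5 -> 32 -> 11 -> 2

22 -> 17 -> 5 -> 32 -> 11 -> 2 -> None


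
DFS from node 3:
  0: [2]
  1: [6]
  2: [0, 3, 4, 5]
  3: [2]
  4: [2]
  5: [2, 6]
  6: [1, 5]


Visit 3, push [2]
Visit 2, push [5, 4, 0]
Visit 0, push []
Visit 4, push []
Visit 5, push [6]
Visit 6, push [1]
Visit 1, push []

DFS order: [3, 2, 0, 4, 5, 6, 1]


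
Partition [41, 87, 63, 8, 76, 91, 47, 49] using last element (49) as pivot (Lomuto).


Pivot: 49
  41 <= 49: advance i (no swap)
  8 <= 49: swap -> [41, 8, 63, 87, 76, 91, 47, 49]
  47 <= 49: swap -> [41, 8, 47, 87, 76, 91, 63, 49]
Place pivot at 3: [41, 8, 47, 49, 76, 91, 63, 87]

Partitioned: [41, 8, 47, 49, 76, 91, 63, 87]


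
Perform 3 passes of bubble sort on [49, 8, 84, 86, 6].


Initial: [49, 8, 84, 86, 6]
Pass 1: [8, 49, 84, 6, 86] (2 swaps)
Pass 2: [8, 49, 6, 84, 86] (1 swaps)
Pass 3: [8, 6, 49, 84, 86] (1 swaps)

After 3 passes: [8, 6, 49, 84, 86]


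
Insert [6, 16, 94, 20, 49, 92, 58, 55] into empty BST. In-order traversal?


Insert 6: root
Insert 16: R from 6
Insert 94: R from 6 -> R from 16
Insert 20: R from 6 -> R from 16 -> L from 94
Insert 49: R from 6 -> R from 16 -> L from 94 -> R from 20
Insert 92: R from 6 -> R from 16 -> L from 94 -> R from 20 -> R from 49
Insert 58: R from 6 -> R from 16 -> L from 94 -> R from 20 -> R from 49 -> L from 92
Insert 55: R from 6 -> R from 16 -> L from 94 -> R from 20 -> R from 49 -> L from 92 -> L from 58

In-order: [6, 16, 20, 49, 55, 58, 92, 94]


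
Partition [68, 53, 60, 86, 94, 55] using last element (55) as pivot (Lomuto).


Pivot: 55
  53 <= 55: swap -> [53, 68, 60, 86, 94, 55]
Place pivot at 1: [53, 55, 60, 86, 94, 68]

Partitioned: [53, 55, 60, 86, 94, 68]


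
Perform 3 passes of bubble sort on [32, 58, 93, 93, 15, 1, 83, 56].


Initial: [32, 58, 93, 93, 15, 1, 83, 56]
Pass 1: [32, 58, 93, 15, 1, 83, 56, 93] (4 swaps)
Pass 2: [32, 58, 15, 1, 83, 56, 93, 93] (4 swaps)
Pass 3: [32, 15, 1, 58, 56, 83, 93, 93] (3 swaps)

After 3 passes: [32, 15, 1, 58, 56, 83, 93, 93]


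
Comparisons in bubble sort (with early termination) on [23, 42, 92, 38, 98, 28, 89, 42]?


Algorithm: bubble sort (with early termination)
Input: [23, 42, 92, 38, 98, 28, 89, 42]
Sorted: [23, 28, 38, 42, 42, 89, 92, 98]

25


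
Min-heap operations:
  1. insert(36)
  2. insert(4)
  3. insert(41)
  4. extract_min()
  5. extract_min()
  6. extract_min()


insert(36) -> [36]
insert(4) -> [4, 36]
insert(41) -> [4, 36, 41]
extract_min()->4, [36, 41]
extract_min()->36, [41]
extract_min()->41, []

Final heap: []


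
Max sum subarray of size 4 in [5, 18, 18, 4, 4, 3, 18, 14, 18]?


[0:4]: 45
[1:5]: 44
[2:6]: 29
[3:7]: 29
[4:8]: 39
[5:9]: 53

Max: 53 at [5:9]


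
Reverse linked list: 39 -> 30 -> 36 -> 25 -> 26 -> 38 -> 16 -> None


Step 1: curr=39, set curr.next=prev(None) | reversed so far: 39
Step 2: curr=30, set curr.next=prev(39) | reversed so far: 30 -> 39
Step 3: curr=36, set curr.next=prev(30) | reversed so far: 36 -> 30 -> 39
Step 4: curr=25, set curr.next=prev(36) | reversed so far: 25 -> 36 -> 30 -> 39
Step 5: curr=26, set curr.next=prev(25) | reversed so far: 26 -> 25 -> 36 -> 30 -> 39
Step 6: curr=38, set curr.next=prev(26) | reversed so far: 38 -> 26 -> 25 -> 36 -> 30 -> 39
Step 7: curr=16, set curr.next=prev(38) | reversed so far: 16 -> 38 -> 26 -> 25 -> 36 -> 30 -> 39

16 -> 38 -> 26 -> 25 -> 36 -> 30 -> 39 -> None


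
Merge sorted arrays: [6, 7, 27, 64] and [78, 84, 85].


Take 6 from A
Take 7 from A
Take 27 from A
Take 64 from A

Merged: [6, 7, 27, 64, 78, 84, 85]


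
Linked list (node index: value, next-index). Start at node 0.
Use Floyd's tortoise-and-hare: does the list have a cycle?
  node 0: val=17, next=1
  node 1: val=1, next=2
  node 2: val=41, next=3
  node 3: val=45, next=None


Floyd's tortoise (slow, +1) and hare (fast, +2):
  init: slow=0, fast=0
  step 1: slow=1, fast=2
  step 2: fast 2->3->None, no cycle

Cycle: no


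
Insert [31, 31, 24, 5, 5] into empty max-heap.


Insert 31: [31]
Insert 31: [31, 31]
Insert 24: [31, 31, 24]
Insert 5: [31, 31, 24, 5]
Insert 5: [31, 31, 24, 5, 5]

Final heap: [31, 31, 24, 5, 5]
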